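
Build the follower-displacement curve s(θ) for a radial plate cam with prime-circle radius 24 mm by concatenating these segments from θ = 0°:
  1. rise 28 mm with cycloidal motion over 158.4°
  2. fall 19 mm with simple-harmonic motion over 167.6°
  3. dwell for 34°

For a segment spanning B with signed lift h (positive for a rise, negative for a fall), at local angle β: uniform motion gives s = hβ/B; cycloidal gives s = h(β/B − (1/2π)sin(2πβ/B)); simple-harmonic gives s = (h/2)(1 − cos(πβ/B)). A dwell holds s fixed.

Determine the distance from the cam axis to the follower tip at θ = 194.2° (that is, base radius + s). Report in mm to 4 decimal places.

seg 1 [0°–158.4°] cycloidal, h=28: full span → s += 28 → s = 28.0000
seg 2 [158.4°–326°] simple-harmonic, h=-19: θ=194.2° here. β=35.8, B=167.6. -19/2·(1 − cos(π·0.2136)) = -2.0599 → s = 25.9401
radial distance = base radius + s = 24 + 25.9401 = 49.9401

49.9401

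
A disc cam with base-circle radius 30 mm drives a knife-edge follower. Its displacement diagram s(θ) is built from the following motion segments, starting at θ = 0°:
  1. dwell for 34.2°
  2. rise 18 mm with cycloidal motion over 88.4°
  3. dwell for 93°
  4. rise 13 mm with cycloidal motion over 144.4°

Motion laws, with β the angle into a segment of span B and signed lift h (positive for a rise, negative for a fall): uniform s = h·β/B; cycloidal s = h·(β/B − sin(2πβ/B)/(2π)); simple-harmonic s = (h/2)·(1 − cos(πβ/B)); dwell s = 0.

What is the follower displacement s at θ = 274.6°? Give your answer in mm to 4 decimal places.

seg 1 [0°–34.2°] dwell: s stays 0.0000
seg 2 [34.2°–122.6°] cycloidal, h=18: full span → s += 18 → s = 18.0000
seg 3 [122.6°–215.6°] dwell: s stays 18.0000
seg 4 [215.6°–360°] cycloidal, h=13: θ=274.6° here. β=59, B=144.4. 13·(0.4086 − sin(2π·0.4086)/(2π)) = 4.1875 → s = 22.1875

22.1875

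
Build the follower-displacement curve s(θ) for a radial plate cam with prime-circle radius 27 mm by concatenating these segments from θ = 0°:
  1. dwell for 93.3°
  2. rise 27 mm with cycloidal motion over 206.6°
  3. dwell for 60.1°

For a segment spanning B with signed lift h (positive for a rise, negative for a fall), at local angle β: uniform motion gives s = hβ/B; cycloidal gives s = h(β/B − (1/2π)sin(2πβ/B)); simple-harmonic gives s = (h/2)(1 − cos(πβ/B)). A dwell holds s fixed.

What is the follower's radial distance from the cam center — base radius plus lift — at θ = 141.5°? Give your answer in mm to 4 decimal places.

seg 1 [0°–93.3°] dwell: s stays 0.0000
seg 2 [93.3°–299.9°] cycloidal, h=27: θ=141.5° here. β=48.2, B=206.6. 27·(0.2333 − sin(2π·0.2333)/(2π)) = 2.0256 → s = 2.0256
radial distance = base radius + s = 27 + 2.0256 = 29.0256

29.0256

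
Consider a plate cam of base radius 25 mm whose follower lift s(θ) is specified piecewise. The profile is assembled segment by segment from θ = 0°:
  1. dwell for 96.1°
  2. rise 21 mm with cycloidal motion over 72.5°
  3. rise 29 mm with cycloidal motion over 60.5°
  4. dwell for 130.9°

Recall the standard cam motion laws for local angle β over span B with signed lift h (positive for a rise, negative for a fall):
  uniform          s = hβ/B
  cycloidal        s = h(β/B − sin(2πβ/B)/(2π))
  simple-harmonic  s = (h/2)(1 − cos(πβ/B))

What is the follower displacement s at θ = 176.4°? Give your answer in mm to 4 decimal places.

seg 1 [0°–96.1°] dwell: s stays 0.0000
seg 2 [96.1°–168.6°] cycloidal, h=21: full span → s += 21 → s = 21.0000
seg 3 [168.6°–229.1°] cycloidal, h=29: θ=176.4° here. β=7.8, B=60.5. 29·(0.1289 − sin(2π·0.1289)/(2π)) = 0.3957 → s = 21.3957

21.3957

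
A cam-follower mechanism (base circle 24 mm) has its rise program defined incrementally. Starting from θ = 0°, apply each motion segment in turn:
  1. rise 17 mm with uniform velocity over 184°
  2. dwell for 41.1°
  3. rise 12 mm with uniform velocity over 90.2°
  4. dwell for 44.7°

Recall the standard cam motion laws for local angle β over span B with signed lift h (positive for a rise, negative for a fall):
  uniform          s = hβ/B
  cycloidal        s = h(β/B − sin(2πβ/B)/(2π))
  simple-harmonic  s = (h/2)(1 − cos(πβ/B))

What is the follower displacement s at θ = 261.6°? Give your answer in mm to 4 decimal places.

seg 1 [0°–184°] uniform, h=17: full span → s += 17 → s = 17.0000
seg 2 [184°–225.1°] dwell: s stays 17.0000
seg 3 [225.1°–315.3°] uniform, h=12: θ=261.6° here. β=36.5, B=90.2. 12·36.5/90.2 = 4.8559 → s = 21.8559

21.8559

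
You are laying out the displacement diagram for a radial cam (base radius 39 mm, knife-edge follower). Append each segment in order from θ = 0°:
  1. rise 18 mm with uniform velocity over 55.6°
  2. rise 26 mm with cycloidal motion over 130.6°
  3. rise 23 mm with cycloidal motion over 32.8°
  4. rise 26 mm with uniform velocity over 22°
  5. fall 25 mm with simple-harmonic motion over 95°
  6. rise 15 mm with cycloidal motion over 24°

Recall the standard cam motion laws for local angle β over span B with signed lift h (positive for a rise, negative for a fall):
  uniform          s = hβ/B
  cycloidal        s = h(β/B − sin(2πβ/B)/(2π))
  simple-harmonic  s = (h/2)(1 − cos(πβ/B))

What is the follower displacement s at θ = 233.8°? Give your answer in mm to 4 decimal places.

seg 1 [0°–55.6°] uniform, h=18: full span → s += 18 → s = 18.0000
seg 2 [55.6°–186.2°] cycloidal, h=26: full span → s += 26 → s = 44.0000
seg 3 [186.2°–219°] cycloidal, h=23: full span → s += 23 → s = 67.0000
seg 4 [219°–241°] uniform, h=26: θ=233.8° here. β=14.8, B=22. 26·14.8/22 = 17.4909 → s = 84.4909

84.4909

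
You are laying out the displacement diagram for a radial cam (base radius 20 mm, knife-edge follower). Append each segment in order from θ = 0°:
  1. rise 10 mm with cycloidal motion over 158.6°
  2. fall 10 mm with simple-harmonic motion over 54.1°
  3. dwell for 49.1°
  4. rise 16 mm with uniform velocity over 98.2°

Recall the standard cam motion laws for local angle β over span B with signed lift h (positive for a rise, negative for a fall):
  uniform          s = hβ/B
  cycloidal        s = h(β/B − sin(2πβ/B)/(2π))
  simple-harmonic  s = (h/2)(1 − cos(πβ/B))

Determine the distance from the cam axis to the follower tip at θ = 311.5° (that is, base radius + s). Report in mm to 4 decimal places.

seg 1 [0°–158.6°] cycloidal, h=10: full span → s += 10 → s = 10.0000
seg 2 [158.6°–212.7°] simple-harmonic, h=-10: full span → s += -10 → s = 0.0000
seg 3 [212.7°–261.8°] dwell: s stays 0.0000
seg 4 [261.8°–360°] uniform, h=16: θ=311.5° here. β=49.7, B=98.2. 16·49.7/98.2 = 8.0978 → s = 8.0978
radial distance = base radius + s = 20 + 8.0978 = 28.0978

28.0978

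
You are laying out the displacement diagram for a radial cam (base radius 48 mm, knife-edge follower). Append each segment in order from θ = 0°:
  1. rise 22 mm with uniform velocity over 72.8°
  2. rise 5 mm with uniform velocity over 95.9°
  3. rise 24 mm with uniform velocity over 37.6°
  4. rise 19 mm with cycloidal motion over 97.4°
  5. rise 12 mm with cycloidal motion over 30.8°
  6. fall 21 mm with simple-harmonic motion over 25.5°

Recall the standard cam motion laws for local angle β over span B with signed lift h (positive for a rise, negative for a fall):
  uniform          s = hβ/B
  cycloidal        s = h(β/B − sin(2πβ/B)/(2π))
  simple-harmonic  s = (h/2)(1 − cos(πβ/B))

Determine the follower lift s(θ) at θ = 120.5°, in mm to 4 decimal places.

seg 1 [0°–72.8°] uniform, h=22: full span → s += 22 → s = 22.0000
seg 2 [72.8°–168.7°] uniform, h=5: θ=120.5° here. β=47.7, B=95.9. 5·47.7/95.9 = 2.4870 → s = 24.4870

24.4870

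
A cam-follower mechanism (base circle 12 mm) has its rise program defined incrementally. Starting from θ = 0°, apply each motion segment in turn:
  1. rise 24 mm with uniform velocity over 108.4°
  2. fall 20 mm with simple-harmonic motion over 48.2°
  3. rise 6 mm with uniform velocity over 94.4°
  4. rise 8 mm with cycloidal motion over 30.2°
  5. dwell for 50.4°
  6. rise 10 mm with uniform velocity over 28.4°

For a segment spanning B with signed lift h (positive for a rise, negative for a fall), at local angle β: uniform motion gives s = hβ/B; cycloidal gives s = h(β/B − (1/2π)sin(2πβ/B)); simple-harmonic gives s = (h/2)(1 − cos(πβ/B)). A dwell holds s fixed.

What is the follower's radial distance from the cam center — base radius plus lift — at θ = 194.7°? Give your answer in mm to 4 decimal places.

seg 1 [0°–108.4°] uniform, h=24: full span → s += 24 → s = 24.0000
seg 2 [108.4°–156.6°] simple-harmonic, h=-20: full span → s += -20 → s = 4.0000
seg 3 [156.6°–251°] uniform, h=6: θ=194.7° here. β=38.1, B=94.4. 6·38.1/94.4 = 2.4216 → s = 6.4216
radial distance = base radius + s = 12 + 6.4216 = 18.4216

18.4216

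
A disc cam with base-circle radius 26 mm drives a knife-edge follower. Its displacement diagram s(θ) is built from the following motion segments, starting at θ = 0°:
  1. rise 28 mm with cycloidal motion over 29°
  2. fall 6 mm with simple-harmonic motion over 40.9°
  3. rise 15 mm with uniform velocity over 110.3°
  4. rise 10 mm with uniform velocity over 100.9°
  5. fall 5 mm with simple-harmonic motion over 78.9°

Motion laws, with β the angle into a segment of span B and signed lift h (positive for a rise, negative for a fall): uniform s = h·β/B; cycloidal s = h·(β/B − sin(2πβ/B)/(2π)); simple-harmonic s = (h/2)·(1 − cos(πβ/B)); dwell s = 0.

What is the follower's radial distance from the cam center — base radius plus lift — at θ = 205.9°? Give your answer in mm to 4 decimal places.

seg 1 [0°–29°] cycloidal, h=28: full span → s += 28 → s = 28.0000
seg 2 [29°–69.9°] simple-harmonic, h=-6: full span → s += -6 → s = 22.0000
seg 3 [69.9°–180.2°] uniform, h=15: full span → s += 15 → s = 37.0000
seg 4 [180.2°–281.1°] uniform, h=10: θ=205.9° here. β=25.7, B=100.9. 10·25.7/100.9 = 2.5471 → s = 39.5471
radial distance = base radius + s = 26 + 39.5471 = 65.5471

65.5471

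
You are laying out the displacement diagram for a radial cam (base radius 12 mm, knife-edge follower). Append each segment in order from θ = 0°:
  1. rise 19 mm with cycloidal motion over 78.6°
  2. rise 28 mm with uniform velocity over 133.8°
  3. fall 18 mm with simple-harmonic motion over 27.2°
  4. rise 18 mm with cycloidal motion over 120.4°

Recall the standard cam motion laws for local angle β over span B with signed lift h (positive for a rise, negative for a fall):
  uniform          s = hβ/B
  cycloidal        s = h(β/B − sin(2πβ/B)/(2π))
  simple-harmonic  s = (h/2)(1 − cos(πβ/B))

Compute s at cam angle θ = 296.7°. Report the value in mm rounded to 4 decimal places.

seg 1 [0°–78.6°] cycloidal, h=19: full span → s += 19 → s = 19.0000
seg 2 [78.6°–212.4°] uniform, h=28: full span → s += 28 → s = 47.0000
seg 3 [212.4°–239.6°] simple-harmonic, h=-18: full span → s += -18 → s = 29.0000
seg 4 [239.6°–360°] cycloidal, h=18: θ=296.7° here. β=57.1, B=120.4. 18·(0.4743 − sin(2π·0.4743)/(2π)) = 8.0751 → s = 37.0751

37.0751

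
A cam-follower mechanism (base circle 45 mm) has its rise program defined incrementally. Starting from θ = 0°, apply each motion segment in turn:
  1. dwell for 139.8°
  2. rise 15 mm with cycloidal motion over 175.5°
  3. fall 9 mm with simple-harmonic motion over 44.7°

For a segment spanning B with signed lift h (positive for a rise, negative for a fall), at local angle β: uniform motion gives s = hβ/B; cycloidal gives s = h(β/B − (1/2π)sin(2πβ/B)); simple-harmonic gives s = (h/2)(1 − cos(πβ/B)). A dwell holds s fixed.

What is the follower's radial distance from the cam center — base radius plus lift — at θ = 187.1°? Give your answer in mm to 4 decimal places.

seg 1 [0°–139.8°] dwell: s stays 0.0000
seg 2 [139.8°–315.3°] cycloidal, h=15: θ=187.1° here. β=47.3, B=175.5. 15·(0.2695 − sin(2π·0.2695)/(2π)) = 1.6733 → s = 1.6733
radial distance = base radius + s = 45 + 1.6733 = 46.6733

46.6733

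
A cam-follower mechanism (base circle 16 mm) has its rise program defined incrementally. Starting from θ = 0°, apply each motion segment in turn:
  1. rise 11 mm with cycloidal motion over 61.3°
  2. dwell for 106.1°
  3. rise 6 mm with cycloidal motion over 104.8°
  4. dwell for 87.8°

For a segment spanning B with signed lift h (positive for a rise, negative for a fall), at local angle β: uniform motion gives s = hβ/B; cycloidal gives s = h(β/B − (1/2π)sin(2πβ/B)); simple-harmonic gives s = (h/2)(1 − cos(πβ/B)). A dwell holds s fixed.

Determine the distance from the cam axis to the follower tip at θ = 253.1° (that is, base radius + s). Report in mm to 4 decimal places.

seg 1 [0°–61.3°] cycloidal, h=11: full span → s += 11 → s = 11.0000
seg 2 [61.3°–167.4°] dwell: s stays 11.0000
seg 3 [167.4°–272.2°] cycloidal, h=6: θ=253.1° here. β=85.7, B=104.8. 6·(0.8177 − sin(2π·0.8177)/(2π)) = 5.7762 → s = 16.7762
radial distance = base radius + s = 16 + 16.7762 = 32.7762

32.7762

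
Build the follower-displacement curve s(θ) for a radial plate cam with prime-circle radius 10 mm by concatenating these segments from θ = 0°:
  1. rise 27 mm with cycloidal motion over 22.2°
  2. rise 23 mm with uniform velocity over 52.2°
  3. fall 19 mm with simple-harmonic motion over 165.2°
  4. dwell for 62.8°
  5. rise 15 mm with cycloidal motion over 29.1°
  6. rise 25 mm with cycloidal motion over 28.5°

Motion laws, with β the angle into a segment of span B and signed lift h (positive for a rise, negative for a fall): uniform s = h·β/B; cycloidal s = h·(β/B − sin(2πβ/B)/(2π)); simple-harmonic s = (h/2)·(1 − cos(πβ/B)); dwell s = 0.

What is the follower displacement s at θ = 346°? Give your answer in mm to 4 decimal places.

seg 1 [0°–22.2°] cycloidal, h=27: full span → s += 27 → s = 27.0000
seg 2 [22.2°–74.4°] uniform, h=23: full span → s += 23 → s = 50.0000
seg 3 [74.4°–239.6°] simple-harmonic, h=-19: full span → s += -19 → s = 31.0000
seg 4 [239.6°–302.4°] dwell: s stays 31.0000
seg 5 [302.4°–331.5°] cycloidal, h=15: full span → s += 15 → s = 46.0000
seg 6 [331.5°–360°] cycloidal, h=25: θ=346° here. β=14.5, B=28.5. 25·(0.5088 − sin(2π·0.5088)/(2π)) = 12.9385 → s = 58.9385

58.9385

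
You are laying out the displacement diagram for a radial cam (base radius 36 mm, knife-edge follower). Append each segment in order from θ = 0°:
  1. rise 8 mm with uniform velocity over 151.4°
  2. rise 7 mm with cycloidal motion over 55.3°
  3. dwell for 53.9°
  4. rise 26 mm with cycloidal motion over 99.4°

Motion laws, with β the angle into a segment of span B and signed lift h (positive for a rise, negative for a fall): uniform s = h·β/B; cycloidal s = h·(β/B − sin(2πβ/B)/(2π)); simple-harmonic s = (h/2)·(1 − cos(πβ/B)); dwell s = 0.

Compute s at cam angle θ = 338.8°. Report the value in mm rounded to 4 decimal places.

seg 1 [0°–151.4°] uniform, h=8: full span → s += 8 → s = 8.0000
seg 2 [151.4°–206.7°] cycloidal, h=7: full span → s += 7 → s = 15.0000
seg 3 [206.7°–260.6°] dwell: s stays 15.0000
seg 4 [260.6°–360°] cycloidal, h=26: θ=338.8° here. β=78.2, B=99.4. 26·(0.7867 − sin(2π·0.7867)/(2π)) = 24.4831 → s = 39.4831

39.4831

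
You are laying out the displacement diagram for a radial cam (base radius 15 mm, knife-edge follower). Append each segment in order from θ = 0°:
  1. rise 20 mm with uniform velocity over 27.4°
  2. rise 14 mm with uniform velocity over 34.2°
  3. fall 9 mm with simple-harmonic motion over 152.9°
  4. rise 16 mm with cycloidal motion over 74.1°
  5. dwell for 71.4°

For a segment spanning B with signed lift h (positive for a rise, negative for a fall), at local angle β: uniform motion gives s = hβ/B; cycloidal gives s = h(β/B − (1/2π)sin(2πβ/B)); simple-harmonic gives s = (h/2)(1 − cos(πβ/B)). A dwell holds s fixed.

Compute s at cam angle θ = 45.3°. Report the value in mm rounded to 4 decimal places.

seg 1 [0°–27.4°] uniform, h=20: full span → s += 20 → s = 20.0000
seg 2 [27.4°–61.6°] uniform, h=14: θ=45.3° here. β=17.9, B=34.2. 14·17.9/34.2 = 7.3275 → s = 27.3275

27.3275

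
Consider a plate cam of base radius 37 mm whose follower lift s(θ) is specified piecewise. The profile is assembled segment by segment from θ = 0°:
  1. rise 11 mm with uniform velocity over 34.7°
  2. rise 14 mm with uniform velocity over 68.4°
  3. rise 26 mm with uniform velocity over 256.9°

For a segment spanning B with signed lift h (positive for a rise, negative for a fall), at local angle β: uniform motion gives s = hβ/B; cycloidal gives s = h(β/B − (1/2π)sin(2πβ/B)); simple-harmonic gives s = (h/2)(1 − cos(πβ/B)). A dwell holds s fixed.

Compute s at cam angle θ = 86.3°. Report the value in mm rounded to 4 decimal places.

seg 1 [0°–34.7°] uniform, h=11: full span → s += 11 → s = 11.0000
seg 2 [34.7°–103.1°] uniform, h=14: θ=86.3° here. β=51.6, B=68.4. 14·51.6/68.4 = 10.5614 → s = 21.5614

21.5614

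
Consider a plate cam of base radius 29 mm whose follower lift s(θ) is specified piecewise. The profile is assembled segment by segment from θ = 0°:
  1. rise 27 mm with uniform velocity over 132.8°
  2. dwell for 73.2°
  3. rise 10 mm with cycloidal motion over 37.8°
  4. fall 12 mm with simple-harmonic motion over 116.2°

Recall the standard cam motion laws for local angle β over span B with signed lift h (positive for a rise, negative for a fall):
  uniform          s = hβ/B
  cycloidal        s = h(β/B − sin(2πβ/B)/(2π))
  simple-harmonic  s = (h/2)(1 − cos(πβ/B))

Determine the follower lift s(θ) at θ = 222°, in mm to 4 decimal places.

seg 1 [0°–132.8°] uniform, h=27: full span → s += 27 → s = 27.0000
seg 2 [132.8°–206°] dwell: s stays 27.0000
seg 3 [206°–243.8°] cycloidal, h=10: θ=222° here. β=16, B=37.8. 10·(0.4233 − sin(2π·0.4233)/(2π)) = 3.4950 → s = 30.4950

30.4950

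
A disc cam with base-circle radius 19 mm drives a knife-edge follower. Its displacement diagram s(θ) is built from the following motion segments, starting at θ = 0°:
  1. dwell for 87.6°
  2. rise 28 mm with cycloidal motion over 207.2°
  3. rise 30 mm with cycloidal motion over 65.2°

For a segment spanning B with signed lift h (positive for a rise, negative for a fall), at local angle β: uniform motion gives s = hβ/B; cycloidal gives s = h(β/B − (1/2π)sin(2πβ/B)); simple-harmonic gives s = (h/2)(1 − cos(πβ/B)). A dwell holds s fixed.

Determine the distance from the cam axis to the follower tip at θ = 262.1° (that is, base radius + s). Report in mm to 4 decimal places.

seg 1 [0°–87.6°] dwell: s stays 0.0000
seg 2 [87.6°–294.8°] cycloidal, h=28: θ=262.1° here. β=174.5, B=207.2. 28·(0.8422 − sin(2π·0.8422)/(2π)) = 27.3106 → s = 27.3106
radial distance = base radius + s = 19 + 27.3106 = 46.3106

46.3106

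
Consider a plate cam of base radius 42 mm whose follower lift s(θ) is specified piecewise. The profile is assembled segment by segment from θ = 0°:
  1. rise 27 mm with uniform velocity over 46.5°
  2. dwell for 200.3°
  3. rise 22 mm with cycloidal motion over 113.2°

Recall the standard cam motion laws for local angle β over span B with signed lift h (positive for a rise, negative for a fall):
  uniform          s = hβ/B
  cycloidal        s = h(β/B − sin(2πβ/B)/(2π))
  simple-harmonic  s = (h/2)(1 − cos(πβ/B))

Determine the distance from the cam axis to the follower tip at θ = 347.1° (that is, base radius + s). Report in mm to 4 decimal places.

seg 1 [0°–46.5°] uniform, h=27: full span → s += 27 → s = 27.0000
seg 2 [46.5°–246.8°] dwell: s stays 27.0000
seg 3 [246.8°–360°] cycloidal, h=22: θ=347.1° here. β=100.3, B=113.2. 22·(0.8860 − sin(2π·0.8860)/(2π)) = 21.7912 → s = 48.7912
radial distance = base radius + s = 42 + 48.7912 = 90.7912

90.7912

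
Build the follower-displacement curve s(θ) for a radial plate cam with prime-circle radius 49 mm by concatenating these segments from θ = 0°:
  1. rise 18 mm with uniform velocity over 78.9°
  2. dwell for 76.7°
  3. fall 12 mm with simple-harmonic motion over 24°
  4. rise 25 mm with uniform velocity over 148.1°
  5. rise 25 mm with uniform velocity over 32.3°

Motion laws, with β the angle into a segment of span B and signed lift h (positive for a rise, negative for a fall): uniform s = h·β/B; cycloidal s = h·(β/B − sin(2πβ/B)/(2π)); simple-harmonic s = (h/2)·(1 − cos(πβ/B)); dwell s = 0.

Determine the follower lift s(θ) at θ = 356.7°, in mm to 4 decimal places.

seg 1 [0°–78.9°] uniform, h=18: full span → s += 18 → s = 18.0000
seg 2 [78.9°–155.6°] dwell: s stays 18.0000
seg 3 [155.6°–179.6°] simple-harmonic, h=-12: full span → s += -12 → s = 6.0000
seg 4 [179.6°–327.7°] uniform, h=25: full span → s += 25 → s = 31.0000
seg 5 [327.7°–360°] uniform, h=25: θ=356.7° here. β=29, B=32.3. 25·29/32.3 = 22.4458 → s = 53.4458

53.4458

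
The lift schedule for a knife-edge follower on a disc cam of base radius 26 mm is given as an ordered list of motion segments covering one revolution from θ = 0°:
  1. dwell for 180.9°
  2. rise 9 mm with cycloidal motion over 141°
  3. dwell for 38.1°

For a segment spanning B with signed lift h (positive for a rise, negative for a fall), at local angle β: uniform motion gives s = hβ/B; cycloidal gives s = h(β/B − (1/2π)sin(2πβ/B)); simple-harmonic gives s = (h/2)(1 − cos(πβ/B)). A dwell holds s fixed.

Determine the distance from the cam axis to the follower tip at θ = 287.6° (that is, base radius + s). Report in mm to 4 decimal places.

seg 1 [0°–180.9°] dwell: s stays 0.0000
seg 2 [180.9°–321.9°] cycloidal, h=9: θ=287.6° here. β=106.7, B=141. 9·(0.7567 − sin(2π·0.7567)/(2π)) = 8.2417 → s = 8.2417
radial distance = base radius + s = 26 + 8.2417 = 34.2417

34.2417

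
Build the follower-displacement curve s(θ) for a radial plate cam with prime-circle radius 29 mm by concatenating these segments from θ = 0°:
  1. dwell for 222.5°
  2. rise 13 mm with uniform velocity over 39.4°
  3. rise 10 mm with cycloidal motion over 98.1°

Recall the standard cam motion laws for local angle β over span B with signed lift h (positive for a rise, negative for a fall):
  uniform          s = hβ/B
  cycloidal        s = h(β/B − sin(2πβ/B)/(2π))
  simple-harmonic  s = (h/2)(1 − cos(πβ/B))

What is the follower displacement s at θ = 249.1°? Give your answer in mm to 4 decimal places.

seg 1 [0°–222.5°] dwell: s stays 0.0000
seg 2 [222.5°–261.9°] uniform, h=13: θ=249.1° here. β=26.6, B=39.4. 13·26.6/39.4 = 8.7766 → s = 8.7766

8.7766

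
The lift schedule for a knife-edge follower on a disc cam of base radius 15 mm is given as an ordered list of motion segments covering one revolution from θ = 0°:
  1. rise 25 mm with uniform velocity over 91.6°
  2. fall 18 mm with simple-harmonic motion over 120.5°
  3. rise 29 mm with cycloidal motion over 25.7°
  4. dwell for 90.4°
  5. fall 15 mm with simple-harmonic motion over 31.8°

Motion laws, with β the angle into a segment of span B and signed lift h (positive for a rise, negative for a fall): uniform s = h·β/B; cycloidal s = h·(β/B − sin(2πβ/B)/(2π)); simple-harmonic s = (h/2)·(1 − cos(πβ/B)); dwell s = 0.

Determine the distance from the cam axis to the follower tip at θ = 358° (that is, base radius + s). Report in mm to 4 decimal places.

seg 1 [0°–91.6°] uniform, h=25: full span → s += 25 → s = 25.0000
seg 2 [91.6°–212.1°] simple-harmonic, h=-18: full span → s += -18 → s = 7.0000
seg 3 [212.1°–237.8°] cycloidal, h=29: full span → s += 29 → s = 36.0000
seg 4 [237.8°–328.2°] dwell: s stays 36.0000
seg 5 [328.2°–360°] simple-harmonic, h=-15: θ=358° here. β=29.8, B=31.8. -15/2·(1 − cos(π·0.9371)) = -14.8541 → s = 21.1459
radial distance = base radius + s = 15 + 21.1459 = 36.1459

36.1459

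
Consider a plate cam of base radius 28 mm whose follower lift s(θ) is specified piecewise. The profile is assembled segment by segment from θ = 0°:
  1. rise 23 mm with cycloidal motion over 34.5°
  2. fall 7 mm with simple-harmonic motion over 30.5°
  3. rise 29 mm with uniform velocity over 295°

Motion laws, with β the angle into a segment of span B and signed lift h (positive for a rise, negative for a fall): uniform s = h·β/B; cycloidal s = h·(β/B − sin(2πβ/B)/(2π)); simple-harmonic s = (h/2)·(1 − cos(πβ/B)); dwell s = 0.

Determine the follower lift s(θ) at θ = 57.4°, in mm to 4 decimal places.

seg 1 [0°–34.5°] cycloidal, h=23: full span → s += 23 → s = 23.0000
seg 2 [34.5°–65°] simple-harmonic, h=-7: θ=57.4° here. β=22.9, B=30.5. -7/2·(1 − cos(π·0.7508)) = -5.9812 → s = 17.0188

17.0188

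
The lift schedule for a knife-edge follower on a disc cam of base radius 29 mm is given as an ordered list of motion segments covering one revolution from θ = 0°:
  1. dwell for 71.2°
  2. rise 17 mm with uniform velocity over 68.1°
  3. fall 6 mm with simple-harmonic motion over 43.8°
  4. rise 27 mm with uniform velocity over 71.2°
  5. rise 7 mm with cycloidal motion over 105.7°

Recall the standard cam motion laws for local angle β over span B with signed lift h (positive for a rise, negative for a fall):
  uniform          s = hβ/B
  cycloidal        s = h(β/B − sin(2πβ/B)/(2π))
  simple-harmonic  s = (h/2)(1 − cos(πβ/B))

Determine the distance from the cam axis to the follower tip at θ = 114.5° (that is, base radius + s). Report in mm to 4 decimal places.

seg 1 [0°–71.2°] dwell: s stays 0.0000
seg 2 [71.2°–139.3°] uniform, h=17: θ=114.5° here. β=43.3, B=68.1. 17·43.3/68.1 = 10.8091 → s = 10.8091
radial distance = base radius + s = 29 + 10.8091 = 39.8091

39.8091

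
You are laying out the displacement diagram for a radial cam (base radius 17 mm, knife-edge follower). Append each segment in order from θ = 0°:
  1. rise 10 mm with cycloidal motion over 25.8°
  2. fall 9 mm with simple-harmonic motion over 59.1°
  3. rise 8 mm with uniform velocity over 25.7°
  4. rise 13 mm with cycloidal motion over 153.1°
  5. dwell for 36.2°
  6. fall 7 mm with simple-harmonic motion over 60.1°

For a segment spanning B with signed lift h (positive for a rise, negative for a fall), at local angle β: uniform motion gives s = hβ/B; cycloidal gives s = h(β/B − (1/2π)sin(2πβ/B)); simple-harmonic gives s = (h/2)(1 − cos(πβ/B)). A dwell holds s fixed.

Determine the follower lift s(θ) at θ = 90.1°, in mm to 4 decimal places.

seg 1 [0°–25.8°] cycloidal, h=10: full span → s += 10 → s = 10.0000
seg 2 [25.8°–84.9°] simple-harmonic, h=-9: full span → s += -9 → s = 1.0000
seg 3 [84.9°–110.6°] uniform, h=8: θ=90.1° here. β=5.2, B=25.7. 8·5.2/25.7 = 1.6187 → s = 2.6187

2.6187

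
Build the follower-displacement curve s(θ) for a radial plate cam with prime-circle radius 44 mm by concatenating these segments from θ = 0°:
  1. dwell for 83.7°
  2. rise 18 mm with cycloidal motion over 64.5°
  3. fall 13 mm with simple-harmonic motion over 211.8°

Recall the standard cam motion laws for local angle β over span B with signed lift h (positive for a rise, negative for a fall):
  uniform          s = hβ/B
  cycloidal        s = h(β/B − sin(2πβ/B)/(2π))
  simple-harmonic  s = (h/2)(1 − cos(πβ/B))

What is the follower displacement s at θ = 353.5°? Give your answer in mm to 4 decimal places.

seg 1 [0°–83.7°] dwell: s stays 0.0000
seg 2 [83.7°–148.2°] cycloidal, h=18: full span → s += 18 → s = 18.0000
seg 3 [148.2°–360°] simple-harmonic, h=-13: θ=353.5° here. β=205.3, B=211.8. -13/2·(1 − cos(π·0.9693)) = -12.9698 → s = 5.0302

5.0302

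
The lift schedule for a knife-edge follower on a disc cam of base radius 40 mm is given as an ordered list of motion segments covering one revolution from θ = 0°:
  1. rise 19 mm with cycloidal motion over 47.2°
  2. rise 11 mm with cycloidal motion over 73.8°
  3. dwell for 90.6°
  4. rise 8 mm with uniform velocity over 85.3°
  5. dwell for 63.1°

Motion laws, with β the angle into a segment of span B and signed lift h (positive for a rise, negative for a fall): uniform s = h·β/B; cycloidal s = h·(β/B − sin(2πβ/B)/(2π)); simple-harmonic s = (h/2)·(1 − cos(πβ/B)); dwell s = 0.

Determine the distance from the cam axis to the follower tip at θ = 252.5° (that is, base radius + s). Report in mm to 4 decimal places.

seg 1 [0°–47.2°] cycloidal, h=19: full span → s += 19 → s = 19.0000
seg 2 [47.2°–121°] cycloidal, h=11: full span → s += 11 → s = 30.0000
seg 3 [121°–211.6°] dwell: s stays 30.0000
seg 4 [211.6°–296.9°] uniform, h=8: θ=252.5° here. β=40.9, B=85.3. 8·40.9/85.3 = 3.8359 → s = 33.8359
radial distance = base radius + s = 40 + 33.8359 = 73.8359

73.8359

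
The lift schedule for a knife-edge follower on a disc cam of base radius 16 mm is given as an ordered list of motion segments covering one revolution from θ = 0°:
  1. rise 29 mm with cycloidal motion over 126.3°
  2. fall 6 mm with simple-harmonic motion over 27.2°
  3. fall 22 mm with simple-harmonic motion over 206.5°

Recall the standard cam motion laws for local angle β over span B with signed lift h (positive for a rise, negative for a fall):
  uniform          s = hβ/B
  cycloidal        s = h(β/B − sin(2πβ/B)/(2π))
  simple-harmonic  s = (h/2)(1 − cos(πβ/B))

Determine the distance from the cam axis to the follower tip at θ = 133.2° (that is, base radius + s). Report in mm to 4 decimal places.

seg 1 [0°–126.3°] cycloidal, h=29: full span → s += 29 → s = 29.0000
seg 2 [126.3°–153.5°] simple-harmonic, h=-6: θ=133.2° here. β=6.9, B=27.2. -6/2·(1 − cos(π·0.2537)) = -0.9033 → s = 28.0967
radial distance = base radius + s = 16 + 28.0967 = 44.0967

44.0967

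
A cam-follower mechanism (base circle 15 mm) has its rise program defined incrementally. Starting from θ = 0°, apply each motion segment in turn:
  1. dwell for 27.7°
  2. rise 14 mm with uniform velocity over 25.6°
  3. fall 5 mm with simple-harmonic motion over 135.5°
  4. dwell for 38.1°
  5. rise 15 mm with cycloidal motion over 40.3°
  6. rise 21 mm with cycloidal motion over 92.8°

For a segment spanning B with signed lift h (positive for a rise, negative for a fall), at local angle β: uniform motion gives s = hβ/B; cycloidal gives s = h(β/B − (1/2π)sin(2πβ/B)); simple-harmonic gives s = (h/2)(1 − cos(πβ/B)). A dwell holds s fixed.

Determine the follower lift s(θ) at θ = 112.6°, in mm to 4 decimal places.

seg 1 [0°–27.7°] dwell: s stays 0.0000
seg 2 [27.7°–53.3°] uniform, h=14: full span → s += 14 → s = 14.0000
seg 3 [53.3°–188.8°] simple-harmonic, h=-5: θ=112.6° here. β=59.3, B=135.5. -5/2·(1 − cos(π·0.4376)) = -2.0133 → s = 11.9867

11.9867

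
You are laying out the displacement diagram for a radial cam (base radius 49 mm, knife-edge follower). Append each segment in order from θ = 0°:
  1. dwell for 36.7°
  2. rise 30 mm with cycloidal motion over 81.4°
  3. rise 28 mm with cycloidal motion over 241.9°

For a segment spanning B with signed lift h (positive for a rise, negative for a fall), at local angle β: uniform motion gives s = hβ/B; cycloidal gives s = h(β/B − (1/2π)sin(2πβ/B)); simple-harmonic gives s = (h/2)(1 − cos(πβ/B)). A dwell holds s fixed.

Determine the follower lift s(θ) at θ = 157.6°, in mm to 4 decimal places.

seg 1 [0°–36.7°] dwell: s stays 0.0000
seg 2 [36.7°–118.1°] cycloidal, h=30: full span → s += 30 → s = 30.0000
seg 3 [118.1°–360°] cycloidal, h=28: θ=157.6° here. β=39.5, B=241.9. 28·(0.1633 − sin(2π·0.1633)/(2π)) = 0.7610 → s = 30.7610

30.7610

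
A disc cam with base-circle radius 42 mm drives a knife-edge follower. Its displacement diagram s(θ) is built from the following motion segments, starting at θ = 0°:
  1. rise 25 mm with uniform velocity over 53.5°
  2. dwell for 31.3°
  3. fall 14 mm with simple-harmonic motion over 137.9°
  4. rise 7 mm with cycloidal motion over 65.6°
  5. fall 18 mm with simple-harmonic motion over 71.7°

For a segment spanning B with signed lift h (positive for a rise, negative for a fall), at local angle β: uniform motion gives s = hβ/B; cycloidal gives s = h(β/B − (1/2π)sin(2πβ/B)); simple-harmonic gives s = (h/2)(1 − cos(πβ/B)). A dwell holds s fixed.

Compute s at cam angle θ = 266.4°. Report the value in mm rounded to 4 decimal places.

seg 1 [0°–53.5°] uniform, h=25: full span → s += 25 → s = 25.0000
seg 2 [53.5°–84.8°] dwell: s stays 25.0000
seg 3 [84.8°–222.7°] simple-harmonic, h=-14: full span → s += -14 → s = 11.0000
seg 4 [222.7°–288.3°] cycloidal, h=7: θ=266.4° here. β=43.7, B=65.6. 7·(0.6662 − sin(2π·0.6662)/(2π)) = 5.6262 → s = 16.6262

16.6262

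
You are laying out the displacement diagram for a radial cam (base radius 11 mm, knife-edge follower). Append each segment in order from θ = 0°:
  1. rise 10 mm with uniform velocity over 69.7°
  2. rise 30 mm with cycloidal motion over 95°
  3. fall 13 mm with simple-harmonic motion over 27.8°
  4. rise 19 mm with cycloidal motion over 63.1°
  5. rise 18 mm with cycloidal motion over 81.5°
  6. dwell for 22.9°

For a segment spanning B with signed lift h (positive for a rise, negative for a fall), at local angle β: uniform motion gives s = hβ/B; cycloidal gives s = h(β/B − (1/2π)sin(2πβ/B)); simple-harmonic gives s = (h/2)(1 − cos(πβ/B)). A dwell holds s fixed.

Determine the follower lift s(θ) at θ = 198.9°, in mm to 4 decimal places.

seg 1 [0°–69.7°] uniform, h=10: full span → s += 10 → s = 10.0000
seg 2 [69.7°–164.7°] cycloidal, h=30: full span → s += 30 → s = 40.0000
seg 3 [164.7°–192.5°] simple-harmonic, h=-13: full span → s += -13 → s = 27.0000
seg 4 [192.5°–255.6°] cycloidal, h=19: θ=198.9° here. β=6.4, B=63.1. 19·(0.1014 − sin(2π·0.1014)/(2π)) = 0.1278 → s = 27.1278

27.1278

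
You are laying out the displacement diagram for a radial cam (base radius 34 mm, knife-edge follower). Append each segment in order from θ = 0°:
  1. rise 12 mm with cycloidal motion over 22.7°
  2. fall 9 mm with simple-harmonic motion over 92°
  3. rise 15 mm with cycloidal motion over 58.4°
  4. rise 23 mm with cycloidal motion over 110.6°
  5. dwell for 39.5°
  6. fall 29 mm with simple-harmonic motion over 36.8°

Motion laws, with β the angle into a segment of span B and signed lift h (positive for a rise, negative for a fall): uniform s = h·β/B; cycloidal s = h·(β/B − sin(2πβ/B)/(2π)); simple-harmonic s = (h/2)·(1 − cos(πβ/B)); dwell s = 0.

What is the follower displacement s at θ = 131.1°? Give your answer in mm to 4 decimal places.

seg 1 [0°–22.7°] cycloidal, h=12: full span → s += 12 → s = 12.0000
seg 2 [22.7°–114.7°] simple-harmonic, h=-9: full span → s += -9 → s = 3.0000
seg 3 [114.7°–173.1°] cycloidal, h=15: θ=131.1° here. β=16.4, B=58.4. 15·(0.2808 − sin(2π·0.2808)/(2π)) = 1.8696 → s = 4.8696

4.8696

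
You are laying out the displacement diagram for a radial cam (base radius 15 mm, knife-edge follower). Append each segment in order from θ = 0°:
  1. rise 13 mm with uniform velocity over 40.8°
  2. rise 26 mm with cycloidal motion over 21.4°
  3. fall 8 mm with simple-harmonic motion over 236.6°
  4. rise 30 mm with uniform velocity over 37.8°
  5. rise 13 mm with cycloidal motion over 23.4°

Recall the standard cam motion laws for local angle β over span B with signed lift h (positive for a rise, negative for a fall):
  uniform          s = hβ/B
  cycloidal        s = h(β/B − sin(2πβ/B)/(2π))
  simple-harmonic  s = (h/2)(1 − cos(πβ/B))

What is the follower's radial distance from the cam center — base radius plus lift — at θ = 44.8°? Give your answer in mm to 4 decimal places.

seg 1 [0°–40.8°] uniform, h=13: full span → s += 13 → s = 13.0000
seg 2 [40.8°–62.2°] cycloidal, h=26: θ=44.8° here. β=4, B=21.4. 26·(0.1869 − sin(2π·0.1869)/(2π)) = 1.0426 → s = 14.0426
radial distance = base radius + s = 15 + 14.0426 = 29.0426

29.0426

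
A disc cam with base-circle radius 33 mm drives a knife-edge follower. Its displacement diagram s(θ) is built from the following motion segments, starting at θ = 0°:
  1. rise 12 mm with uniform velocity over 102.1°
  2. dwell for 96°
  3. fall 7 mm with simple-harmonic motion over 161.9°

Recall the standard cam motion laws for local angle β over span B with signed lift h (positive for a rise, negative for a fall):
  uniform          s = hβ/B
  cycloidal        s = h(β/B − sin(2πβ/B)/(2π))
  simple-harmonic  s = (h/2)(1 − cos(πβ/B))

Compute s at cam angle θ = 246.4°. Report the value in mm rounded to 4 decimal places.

seg 1 [0°–102.1°] uniform, h=12: full span → s += 12 → s = 12.0000
seg 2 [102.1°–198.1°] dwell: s stays 12.0000
seg 3 [198.1°–360°] simple-harmonic, h=-7: θ=246.4° here. β=48.3, B=161.9. -7/2·(1 − cos(π·0.2983)) = -1.4279 → s = 10.5721

10.5721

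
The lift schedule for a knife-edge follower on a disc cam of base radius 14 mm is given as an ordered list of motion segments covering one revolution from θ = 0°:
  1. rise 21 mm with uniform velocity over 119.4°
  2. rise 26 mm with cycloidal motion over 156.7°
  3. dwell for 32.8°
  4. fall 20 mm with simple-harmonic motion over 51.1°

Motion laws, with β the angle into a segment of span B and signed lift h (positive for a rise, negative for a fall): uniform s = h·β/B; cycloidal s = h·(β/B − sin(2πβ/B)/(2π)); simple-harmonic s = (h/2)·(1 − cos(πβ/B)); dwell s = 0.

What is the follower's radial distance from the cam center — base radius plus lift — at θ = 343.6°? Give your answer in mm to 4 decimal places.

seg 1 [0°–119.4°] uniform, h=21: full span → s += 21 → s = 21.0000
seg 2 [119.4°–276.1°] cycloidal, h=26: full span → s += 26 → s = 47.0000
seg 3 [276.1°–308.9°] dwell: s stays 47.0000
seg 4 [308.9°–360°] simple-harmonic, h=-20: θ=343.6° here. β=34.7, B=51.1. -20/2·(1 − cos(π·0.6791)) = -15.3333 → s = 31.6667
radial distance = base radius + s = 14 + 31.6667 = 45.6667

45.6667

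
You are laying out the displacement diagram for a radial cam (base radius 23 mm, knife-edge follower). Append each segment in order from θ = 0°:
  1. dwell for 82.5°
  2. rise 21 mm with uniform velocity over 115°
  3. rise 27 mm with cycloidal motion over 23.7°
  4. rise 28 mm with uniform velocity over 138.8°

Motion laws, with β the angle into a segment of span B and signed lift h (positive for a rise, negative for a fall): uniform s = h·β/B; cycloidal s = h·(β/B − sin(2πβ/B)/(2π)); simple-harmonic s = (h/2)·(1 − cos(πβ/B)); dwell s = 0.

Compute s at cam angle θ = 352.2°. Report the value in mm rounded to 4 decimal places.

seg 1 [0°–82.5°] dwell: s stays 0.0000
seg 2 [82.5°–197.5°] uniform, h=21: full span → s += 21 → s = 21.0000
seg 3 [197.5°–221.2°] cycloidal, h=27: full span → s += 27 → s = 48.0000
seg 4 [221.2°–360°] uniform, h=28: θ=352.2° here. β=131, B=138.8. 28·131/138.8 = 26.4265 → s = 74.4265

74.4265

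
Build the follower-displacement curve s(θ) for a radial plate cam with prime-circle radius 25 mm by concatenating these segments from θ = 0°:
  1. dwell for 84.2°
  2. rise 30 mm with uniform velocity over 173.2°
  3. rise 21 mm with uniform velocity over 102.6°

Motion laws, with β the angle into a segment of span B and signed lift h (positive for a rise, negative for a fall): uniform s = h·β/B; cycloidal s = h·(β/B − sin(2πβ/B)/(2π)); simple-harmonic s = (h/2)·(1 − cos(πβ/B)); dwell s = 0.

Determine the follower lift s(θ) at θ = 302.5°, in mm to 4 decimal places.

seg 1 [0°–84.2°] dwell: s stays 0.0000
seg 2 [84.2°–257.4°] uniform, h=30: full span → s += 30 → s = 30.0000
seg 3 [257.4°–360°] uniform, h=21: θ=302.5° here. β=45.1, B=102.6. 21·45.1/102.6 = 9.2310 → s = 39.2310

39.2310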